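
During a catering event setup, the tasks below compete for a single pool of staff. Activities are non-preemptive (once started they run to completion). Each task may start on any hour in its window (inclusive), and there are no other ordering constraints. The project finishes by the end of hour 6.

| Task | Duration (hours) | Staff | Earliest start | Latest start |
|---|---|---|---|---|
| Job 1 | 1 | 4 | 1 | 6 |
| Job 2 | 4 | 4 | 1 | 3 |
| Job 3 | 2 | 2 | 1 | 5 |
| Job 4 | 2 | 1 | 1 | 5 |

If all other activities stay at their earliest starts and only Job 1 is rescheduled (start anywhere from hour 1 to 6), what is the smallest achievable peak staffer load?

Job 1@1: h1:11  h2:7  h3:4  h4:4  h5:0  h6:0 → peak 11
Job 1@2: h1:7  h2:11  h3:4  h4:4  h5:0  h6:0 → peak 11
Job 1@3: h1:7  h2:7  h3:8  h4:4  h5:0  h6:0 → peak 8
Job 1@4: h1:7  h2:7  h3:4  h4:8  h5:0  h6:0 → peak 8
Job 1@5: h1:7  h2:7  h3:4  h4:4  h5:4  h6:0 → peak 7
Job 1@6: h1:7  h2:7  h3:4  h4:4  h5:0  h6:4 → peak 7
Best is Job 1@5, peak 7.

7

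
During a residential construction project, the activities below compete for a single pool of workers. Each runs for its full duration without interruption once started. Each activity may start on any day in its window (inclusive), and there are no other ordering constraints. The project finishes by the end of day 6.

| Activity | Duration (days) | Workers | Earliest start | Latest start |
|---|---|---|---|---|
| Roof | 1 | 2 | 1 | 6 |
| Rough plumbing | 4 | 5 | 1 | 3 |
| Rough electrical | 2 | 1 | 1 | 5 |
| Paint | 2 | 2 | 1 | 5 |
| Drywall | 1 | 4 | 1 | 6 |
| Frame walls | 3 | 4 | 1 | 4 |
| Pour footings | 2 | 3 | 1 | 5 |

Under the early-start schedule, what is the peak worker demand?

21

Early-start schedule: Roof@1, Rough plumbing@1, Rough electrical@1, Paint@1, Drywall@1, Frame walls@1, Pour footings@1.
Load per day: day 1: 21, day 2: 15, day 3: 9, day 4: 5, day 5: 0, day 6: 0.
Peak is 21.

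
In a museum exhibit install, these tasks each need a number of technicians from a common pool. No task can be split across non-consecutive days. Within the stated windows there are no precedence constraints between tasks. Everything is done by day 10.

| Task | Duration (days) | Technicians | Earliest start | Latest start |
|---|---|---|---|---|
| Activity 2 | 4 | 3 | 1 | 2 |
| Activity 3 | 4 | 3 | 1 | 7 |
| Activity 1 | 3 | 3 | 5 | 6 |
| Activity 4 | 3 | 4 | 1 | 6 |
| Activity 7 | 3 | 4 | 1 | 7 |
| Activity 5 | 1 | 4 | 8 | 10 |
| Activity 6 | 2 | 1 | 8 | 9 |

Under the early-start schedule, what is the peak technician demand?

14

Early-start schedule: Activity 2@1, Activity 3@1, Activity 1@5, Activity 4@1, Activity 7@1, Activity 5@8, Activity 6@8.
Load per day: day 1: 14, day 2: 14, day 3: 14, day 4: 6, day 5: 3, day 6: 3, day 7: 3, day 8: 5, day 9: 1, day 10: 0.
Peak is 14.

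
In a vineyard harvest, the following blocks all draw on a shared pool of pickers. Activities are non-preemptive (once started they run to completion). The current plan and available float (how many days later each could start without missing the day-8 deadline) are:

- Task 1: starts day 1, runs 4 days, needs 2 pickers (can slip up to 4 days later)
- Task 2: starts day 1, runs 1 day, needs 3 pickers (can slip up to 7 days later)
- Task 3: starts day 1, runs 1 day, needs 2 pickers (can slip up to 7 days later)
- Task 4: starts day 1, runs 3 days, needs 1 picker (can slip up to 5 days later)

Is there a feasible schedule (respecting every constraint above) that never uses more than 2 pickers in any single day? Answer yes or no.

no

The minimum achievable peak is 3; 2 < 3, so no feasible schedule stays within the cap.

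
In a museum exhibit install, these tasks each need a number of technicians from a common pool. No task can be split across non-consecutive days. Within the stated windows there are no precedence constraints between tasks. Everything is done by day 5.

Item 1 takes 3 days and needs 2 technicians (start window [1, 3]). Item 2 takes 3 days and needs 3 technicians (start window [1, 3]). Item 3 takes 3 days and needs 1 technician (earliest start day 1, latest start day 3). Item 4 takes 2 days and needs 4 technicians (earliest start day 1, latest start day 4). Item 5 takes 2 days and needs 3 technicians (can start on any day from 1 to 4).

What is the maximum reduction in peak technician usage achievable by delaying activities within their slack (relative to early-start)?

Early-start peak: d1:13  d2:13  d3:6  d4:0  d5:0 ⇒ 13.
Leveled (Item 1@1, Item 2@1, Item 3@1, Item 4@4, Item 5@4): d1:6  d2:6  d3:6  d4:7  d5:7 ⇒ 7.
Reduction 13 − 7 = 6.

6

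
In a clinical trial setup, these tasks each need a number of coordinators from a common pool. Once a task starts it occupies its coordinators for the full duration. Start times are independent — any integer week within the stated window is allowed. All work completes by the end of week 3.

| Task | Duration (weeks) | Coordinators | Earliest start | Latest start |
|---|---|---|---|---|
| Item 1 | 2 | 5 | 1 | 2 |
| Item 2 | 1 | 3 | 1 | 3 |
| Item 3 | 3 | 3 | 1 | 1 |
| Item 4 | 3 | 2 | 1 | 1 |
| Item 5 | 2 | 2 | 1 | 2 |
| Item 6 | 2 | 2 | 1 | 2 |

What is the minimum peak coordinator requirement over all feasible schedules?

Early-start (Item 1@1, Item 2@1, Item 3@1, Item 4@1, Item 5@1, Item 6@1) gives peak 17: w1:17  w2:14  w3:5.
Shift Item 5→2, Item 6→2.
Schedule Item 1@1, Item 2@1, Item 3@1, Item 4@1, Item 5@2, Item 6@2: w1:13  w2:14  w3:9 — peak 14.
No arrangement of the 24 feasible schedules does better.

14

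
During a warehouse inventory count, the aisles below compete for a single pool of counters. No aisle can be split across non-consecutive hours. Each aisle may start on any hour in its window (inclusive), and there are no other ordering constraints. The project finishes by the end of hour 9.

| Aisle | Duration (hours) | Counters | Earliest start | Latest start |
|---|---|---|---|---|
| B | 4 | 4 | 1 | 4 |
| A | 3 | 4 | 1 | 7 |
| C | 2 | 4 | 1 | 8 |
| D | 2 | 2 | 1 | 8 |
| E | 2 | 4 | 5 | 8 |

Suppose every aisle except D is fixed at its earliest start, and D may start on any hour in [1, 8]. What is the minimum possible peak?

D@1: h1:14  h2:14  h3:8  h4:4  h5:4  h6:4  h7:0  h8:0  h9:0 → peak 14
D@2: h1:12  h2:14  h3:10  h4:4  h5:4  h6:4  h7:0  h8:0  h9:0 → peak 14
D@3: h1:12  h2:12  h3:10  h4:6  h5:4  h6:4  h7:0  h8:0  h9:0 → peak 12
D@4: h1:12  h2:12  h3:8  h4:6  h5:6  h6:4  h7:0  h8:0  h9:0 → peak 12
D@5: h1:12  h2:12  h3:8  h4:4  h5:6  h6:6  h7:0  h8:0  h9:0 → peak 12
D@6: h1:12  h2:12  h3:8  h4:4  h5:4  h6:6  h7:2  h8:0  h9:0 → peak 12
D@7: h1:12  h2:12  h3:8  h4:4  h5:4  h6:4  h7:2  h8:2  h9:0 → peak 12
D@8: h1:12  h2:12  h3:8  h4:4  h5:4  h6:4  h7:0  h8:2  h9:2 → peak 12
Best is D@3, peak 12.

12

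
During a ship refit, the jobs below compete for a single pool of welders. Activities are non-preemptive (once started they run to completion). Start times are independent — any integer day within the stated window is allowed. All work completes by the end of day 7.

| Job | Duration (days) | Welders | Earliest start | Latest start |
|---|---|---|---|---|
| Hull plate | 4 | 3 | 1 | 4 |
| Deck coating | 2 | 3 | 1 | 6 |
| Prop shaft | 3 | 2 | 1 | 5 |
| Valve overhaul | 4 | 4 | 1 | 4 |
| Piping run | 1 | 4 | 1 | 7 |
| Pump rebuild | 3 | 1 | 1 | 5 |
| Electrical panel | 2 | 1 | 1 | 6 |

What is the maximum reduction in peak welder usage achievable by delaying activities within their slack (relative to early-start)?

11

Early-start peak: d1:18  d2:14  d3:10  d4:7  d5:0  d6:0  d7:0 ⇒ 18.
Leveled (Hull plate@1, Deck coating@1, Prop shaft@5, Valve overhaul@3, Piping run@7, Pump rebuild@5, Electrical panel@1): d1:7  d2:7  d3:7  d4:7  d5:7  d6:7  d7:7 ⇒ 7.
Reduction 18 − 7 = 11.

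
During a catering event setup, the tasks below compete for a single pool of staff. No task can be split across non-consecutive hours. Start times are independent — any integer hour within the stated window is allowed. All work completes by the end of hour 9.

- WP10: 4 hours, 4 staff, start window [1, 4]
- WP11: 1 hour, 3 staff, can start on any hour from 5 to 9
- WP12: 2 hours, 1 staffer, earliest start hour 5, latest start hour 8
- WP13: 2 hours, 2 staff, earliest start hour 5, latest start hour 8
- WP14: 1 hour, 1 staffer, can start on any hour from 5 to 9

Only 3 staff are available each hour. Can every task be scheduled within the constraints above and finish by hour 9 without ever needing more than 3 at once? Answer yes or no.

The minimum achievable peak is 4; 3 < 4, so no feasible schedule stays within the cap.

no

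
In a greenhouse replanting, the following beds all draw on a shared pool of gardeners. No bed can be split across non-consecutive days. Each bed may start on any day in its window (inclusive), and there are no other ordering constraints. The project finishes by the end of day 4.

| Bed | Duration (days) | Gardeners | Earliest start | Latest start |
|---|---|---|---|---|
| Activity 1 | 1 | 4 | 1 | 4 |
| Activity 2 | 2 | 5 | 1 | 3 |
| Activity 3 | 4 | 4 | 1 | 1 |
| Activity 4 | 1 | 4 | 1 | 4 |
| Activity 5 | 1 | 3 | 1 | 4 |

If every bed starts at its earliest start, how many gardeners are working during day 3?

4

At early start, day 3 has: Activity 3.
Demand: 4 = 4.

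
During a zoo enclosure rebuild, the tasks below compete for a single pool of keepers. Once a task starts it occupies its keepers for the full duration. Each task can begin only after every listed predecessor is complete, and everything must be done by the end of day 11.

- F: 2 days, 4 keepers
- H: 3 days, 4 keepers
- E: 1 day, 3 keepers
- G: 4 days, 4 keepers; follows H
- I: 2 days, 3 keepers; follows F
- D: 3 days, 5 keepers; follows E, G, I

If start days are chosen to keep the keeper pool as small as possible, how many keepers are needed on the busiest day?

8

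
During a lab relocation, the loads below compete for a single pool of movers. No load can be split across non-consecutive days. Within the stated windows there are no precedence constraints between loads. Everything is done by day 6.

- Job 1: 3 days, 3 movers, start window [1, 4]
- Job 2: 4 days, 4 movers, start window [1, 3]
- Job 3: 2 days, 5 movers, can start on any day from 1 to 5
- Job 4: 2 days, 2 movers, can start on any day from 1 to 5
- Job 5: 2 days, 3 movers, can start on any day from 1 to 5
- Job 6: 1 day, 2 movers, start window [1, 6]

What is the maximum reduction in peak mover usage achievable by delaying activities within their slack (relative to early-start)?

10

Early-start peak: d1:19  d2:17  d3:7  d4:4  d5:0  d6:0 ⇒ 19.
Leveled (Job 1@1, Job 2@1, Job 3@4, Job 4@1, Job 5@5, Job 6@3): d1:9  d2:9  d3:9  d4:9  d5:8  d6:3 ⇒ 9.
Reduction 19 − 9 = 10.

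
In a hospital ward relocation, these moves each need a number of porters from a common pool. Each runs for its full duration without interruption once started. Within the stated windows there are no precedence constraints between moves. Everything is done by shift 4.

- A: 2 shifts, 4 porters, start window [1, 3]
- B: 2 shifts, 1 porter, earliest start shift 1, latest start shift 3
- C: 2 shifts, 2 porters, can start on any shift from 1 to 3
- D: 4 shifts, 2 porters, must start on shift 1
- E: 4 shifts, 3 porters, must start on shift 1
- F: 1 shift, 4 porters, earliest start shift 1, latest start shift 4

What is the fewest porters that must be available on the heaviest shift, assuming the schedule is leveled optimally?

Early-start (A@1, B@1, C@1, D@1, E@1, F@1) gives peak 16: s1:16  s2:12  s3:5  s4:5.
Shift C→3, F→3.
Schedule A@1, B@1, C@3, D@1, E@1, F@3: s1:10  s2:10  s3:11  s4:7 — peak 11.

11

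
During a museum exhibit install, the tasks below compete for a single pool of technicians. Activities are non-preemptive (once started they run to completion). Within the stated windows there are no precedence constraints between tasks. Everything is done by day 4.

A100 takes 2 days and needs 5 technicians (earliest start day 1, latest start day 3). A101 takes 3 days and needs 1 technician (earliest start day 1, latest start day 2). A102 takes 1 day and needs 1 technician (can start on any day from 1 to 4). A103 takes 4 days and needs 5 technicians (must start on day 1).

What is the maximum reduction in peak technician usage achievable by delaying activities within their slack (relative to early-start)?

Early-start peak: d1:12  d2:11  d3:6  d4:5 ⇒ 12.
Leveled (A100@1, A101@1, A102@3, A103@1): d1:11  d2:11  d3:7  d4:5 ⇒ 11.
Reduction 12 − 11 = 1.

1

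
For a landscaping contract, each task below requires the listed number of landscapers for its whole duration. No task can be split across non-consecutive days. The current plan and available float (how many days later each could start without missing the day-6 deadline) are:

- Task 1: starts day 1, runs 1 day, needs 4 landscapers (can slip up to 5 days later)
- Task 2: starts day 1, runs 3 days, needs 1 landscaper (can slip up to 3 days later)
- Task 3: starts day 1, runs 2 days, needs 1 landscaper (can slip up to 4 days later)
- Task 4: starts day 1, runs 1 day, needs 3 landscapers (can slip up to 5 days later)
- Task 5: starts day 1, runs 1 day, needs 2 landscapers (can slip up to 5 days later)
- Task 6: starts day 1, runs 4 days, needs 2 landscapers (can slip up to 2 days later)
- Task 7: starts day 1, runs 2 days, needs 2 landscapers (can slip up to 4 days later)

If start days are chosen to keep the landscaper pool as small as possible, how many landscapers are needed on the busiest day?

Early-start (Task 1@1, Task 2@1, Task 3@1, Task 4@1, Task 5@1, Task 6@1, Task 7@1) gives peak 15: d1:15  d2:6  d3:3  d4:2  d5:0  d6:0.
Shift Task 3→2, Task 4→2, Task 5→4, Task 6→3, Task 7→5.
Schedule Task 1@1, Task 2@1, Task 3@2, Task 4@2, Task 5@4, Task 6@3, Task 7@5: d1:5  d2:5  d3:4  d4:4  d5:4  d6:4 — peak 5.
Total landscaper-days = 26 over 6 days ⇒ peak ≥ ⌈26/6⌉ = 5, so 5 is optimal.

5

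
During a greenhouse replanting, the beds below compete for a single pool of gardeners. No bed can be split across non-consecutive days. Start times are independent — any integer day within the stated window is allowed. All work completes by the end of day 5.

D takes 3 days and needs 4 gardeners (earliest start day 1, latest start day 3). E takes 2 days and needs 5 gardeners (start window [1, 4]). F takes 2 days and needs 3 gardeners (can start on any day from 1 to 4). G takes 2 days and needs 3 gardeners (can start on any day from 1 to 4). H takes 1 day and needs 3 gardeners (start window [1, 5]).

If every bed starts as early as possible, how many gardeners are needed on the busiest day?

18

Early-start schedule: D@1, E@1, F@1, G@1, H@1.
Load per day: day 1: 18, day 2: 15, day 3: 4, day 4: 0, day 5: 0.
Peak is 18.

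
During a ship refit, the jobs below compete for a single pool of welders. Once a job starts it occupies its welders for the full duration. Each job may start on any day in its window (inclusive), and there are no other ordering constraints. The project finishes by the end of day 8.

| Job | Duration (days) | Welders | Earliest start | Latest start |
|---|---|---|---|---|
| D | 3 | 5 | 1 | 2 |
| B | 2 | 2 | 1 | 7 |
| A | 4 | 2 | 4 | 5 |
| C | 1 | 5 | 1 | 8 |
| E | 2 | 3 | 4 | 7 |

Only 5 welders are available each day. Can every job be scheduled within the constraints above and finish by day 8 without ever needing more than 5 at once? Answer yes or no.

yes

Schedule D@1, B@4, A@4, C@8, E@6: d1:5  d2:5  d3:5  d4:4  d5:4  d6:5  d7:5  d8:5 — peak 5 ≤ 5.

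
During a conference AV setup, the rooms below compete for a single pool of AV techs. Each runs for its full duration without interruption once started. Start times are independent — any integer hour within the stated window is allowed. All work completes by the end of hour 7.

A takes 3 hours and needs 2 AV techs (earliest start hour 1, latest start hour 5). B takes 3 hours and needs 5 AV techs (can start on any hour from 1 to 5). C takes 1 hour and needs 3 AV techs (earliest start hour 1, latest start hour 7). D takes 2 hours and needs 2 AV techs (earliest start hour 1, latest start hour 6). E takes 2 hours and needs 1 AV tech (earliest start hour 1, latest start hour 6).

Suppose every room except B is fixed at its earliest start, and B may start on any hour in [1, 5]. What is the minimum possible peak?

8

B@1: h1:13  h2:10  h3:7  h4:0  h5:0  h6:0  h7:0 → peak 13
B@2: h1:8  h2:10  h3:7  h4:5  h5:0  h6:0  h7:0 → peak 10
B@3: h1:8  h2:5  h3:7  h4:5  h5:5  h6:0  h7:0 → peak 8
B@4: h1:8  h2:5  h3:2  h4:5  h5:5  h6:5  h7:0 → peak 8
B@5: h1:8  h2:5  h3:2  h4:0  h5:5  h6:5  h7:5 → peak 8
Best is B@3, peak 8.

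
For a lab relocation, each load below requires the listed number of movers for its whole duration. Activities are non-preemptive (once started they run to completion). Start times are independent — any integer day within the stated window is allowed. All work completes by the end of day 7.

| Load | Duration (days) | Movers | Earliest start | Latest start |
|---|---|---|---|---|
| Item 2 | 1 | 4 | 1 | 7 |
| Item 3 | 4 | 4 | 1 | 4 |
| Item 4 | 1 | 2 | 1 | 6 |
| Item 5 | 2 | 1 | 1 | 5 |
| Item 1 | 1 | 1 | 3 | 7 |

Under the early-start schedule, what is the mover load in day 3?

5

At early start, day 3 has: Item 3, Item 1.
Demand: 4 + 1 = 5.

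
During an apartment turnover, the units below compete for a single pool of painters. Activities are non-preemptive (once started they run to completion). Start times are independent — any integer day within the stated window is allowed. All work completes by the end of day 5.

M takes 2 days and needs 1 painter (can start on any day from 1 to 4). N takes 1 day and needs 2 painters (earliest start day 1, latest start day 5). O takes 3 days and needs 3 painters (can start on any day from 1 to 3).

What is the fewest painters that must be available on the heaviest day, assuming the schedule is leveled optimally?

3

Early-start (M@1, N@1, O@1) gives peak 6: d1:6  d2:4  d3:3  d4:0  d5:0.
Shift O→3.
Schedule M@1, N@1, O@3: d1:3  d2:1  d3:3  d4:3  d5:3 — peak 3.
Total painter-days = 13 over 5 days ⇒ peak ≥ ⌈13/5⌉ = 3, so 3 is optimal.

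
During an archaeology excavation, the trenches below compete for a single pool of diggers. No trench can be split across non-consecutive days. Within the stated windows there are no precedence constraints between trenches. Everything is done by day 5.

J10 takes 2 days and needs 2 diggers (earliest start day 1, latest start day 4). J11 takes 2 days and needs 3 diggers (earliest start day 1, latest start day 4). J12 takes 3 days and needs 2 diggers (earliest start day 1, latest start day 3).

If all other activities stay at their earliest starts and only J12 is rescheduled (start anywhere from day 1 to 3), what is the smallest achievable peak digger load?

5

J12@1: d1:7  d2:7  d3:2  d4:0  d5:0 → peak 7
J12@2: d1:5  d2:7  d3:2  d4:2  d5:0 → peak 7
J12@3: d1:5  d2:5  d3:2  d4:2  d5:2 → peak 5
Best is J12@3, peak 5.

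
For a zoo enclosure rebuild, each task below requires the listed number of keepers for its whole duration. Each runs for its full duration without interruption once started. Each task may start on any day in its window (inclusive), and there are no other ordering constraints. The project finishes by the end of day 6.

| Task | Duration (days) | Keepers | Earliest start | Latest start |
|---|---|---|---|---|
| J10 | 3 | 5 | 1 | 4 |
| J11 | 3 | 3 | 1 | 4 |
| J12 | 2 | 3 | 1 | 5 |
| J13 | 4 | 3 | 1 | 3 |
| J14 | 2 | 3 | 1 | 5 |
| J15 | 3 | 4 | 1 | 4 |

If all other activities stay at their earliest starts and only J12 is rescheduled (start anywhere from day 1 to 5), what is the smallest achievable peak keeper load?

18

J12@1: d1:21  d2:21  d3:15  d4:3  d5:0  d6:0 → peak 21
J12@2: d1:18  d2:21  d3:18  d4:3  d5:0  d6:0 → peak 21
J12@3: d1:18  d2:18  d3:18  d4:6  d5:0  d6:0 → peak 18
J12@4: d1:18  d2:18  d3:15  d4:6  d5:3  d6:0 → peak 18
J12@5: d1:18  d2:18  d3:15  d4:3  d5:3  d6:3 → peak 18
Best is J12@3, peak 18.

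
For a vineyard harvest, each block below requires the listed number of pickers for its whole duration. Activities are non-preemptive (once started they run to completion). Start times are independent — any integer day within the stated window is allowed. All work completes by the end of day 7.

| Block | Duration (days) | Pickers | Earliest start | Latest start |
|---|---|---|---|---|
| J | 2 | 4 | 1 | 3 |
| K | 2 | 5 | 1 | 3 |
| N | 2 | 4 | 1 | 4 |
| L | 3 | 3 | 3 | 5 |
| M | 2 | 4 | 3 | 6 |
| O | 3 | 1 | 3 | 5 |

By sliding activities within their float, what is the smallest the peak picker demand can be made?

8

Early-start (J@1, K@1, N@1, L@3, M@3, O@3) gives peak 13: d1:13  d2:13  d3:8  d4:8  d5:4  d6:0  d7:0.
Shift K→3, M→5, O→5.
Schedule J@1, K@3, N@1, L@3, M@5, O@5: d1:8  d2:8  d3:8  d4:8  d5:8  d6:5  d7:1 — peak 8.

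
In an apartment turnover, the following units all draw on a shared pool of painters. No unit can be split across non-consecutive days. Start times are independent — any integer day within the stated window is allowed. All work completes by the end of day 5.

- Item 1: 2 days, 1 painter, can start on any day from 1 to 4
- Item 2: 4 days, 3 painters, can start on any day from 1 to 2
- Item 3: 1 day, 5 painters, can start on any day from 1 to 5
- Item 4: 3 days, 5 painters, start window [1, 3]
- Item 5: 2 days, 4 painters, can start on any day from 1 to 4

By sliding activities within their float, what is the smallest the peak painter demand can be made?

9

Early-start (Item 1@1, Item 2@1, Item 3@1, Item 4@1, Item 5@1) gives peak 18: d1:18  d2:13  d3:8  d4:3  d5:0.
Shift Item 3→5, Item 5→4.
Schedule Item 1@1, Item 2@1, Item 3@5, Item 4@1, Item 5@4: d1:9  d2:9  d3:8  d4:7  d5:9 — peak 9.
Total painter-days = 42 over 5 days ⇒ peak ≥ ⌈42/5⌉ = 9, so 9 is optimal.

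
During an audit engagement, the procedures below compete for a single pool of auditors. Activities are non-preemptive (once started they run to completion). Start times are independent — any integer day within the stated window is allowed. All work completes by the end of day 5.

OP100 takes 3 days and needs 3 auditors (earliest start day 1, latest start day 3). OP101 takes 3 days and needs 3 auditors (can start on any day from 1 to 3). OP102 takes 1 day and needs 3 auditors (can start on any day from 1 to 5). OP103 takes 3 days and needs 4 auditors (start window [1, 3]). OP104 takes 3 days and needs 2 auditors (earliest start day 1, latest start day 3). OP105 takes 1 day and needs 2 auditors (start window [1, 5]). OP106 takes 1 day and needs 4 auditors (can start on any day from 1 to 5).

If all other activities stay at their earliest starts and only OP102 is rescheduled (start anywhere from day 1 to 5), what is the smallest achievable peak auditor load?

OP102@1: d1:21  d2:12  d3:12  d4:0  d5:0 → peak 21
OP102@2: d1:18  d2:15  d3:12  d4:0  d5:0 → peak 18
OP102@3: d1:18  d2:12  d3:15  d4:0  d5:0 → peak 18
OP102@4: d1:18  d2:12  d3:12  d4:3  d5:0 → peak 18
OP102@5: d1:18  d2:12  d3:12  d4:0  d5:3 → peak 18
Best is OP102@2, peak 18.

18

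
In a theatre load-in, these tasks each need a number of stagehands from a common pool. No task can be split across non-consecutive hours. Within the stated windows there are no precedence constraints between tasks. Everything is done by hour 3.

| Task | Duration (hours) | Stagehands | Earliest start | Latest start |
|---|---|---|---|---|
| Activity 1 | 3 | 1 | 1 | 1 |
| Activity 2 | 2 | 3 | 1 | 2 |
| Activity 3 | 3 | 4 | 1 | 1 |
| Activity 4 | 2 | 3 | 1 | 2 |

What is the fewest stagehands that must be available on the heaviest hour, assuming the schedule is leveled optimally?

Schedule Activity 1@1, Activity 2@1, Activity 3@1, Activity 4@1: h1:11  h2:11  h3:5 — peak 11.
No arrangement of the 4 feasible schedules does better.

11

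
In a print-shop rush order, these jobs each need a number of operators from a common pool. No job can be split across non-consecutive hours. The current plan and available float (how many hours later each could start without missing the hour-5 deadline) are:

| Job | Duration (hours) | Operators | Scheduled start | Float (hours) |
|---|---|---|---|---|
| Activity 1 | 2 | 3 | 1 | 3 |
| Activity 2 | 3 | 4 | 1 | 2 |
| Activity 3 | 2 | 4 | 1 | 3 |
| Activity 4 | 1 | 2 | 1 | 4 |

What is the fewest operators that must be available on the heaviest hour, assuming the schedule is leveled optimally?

7

Early-start (Activity 1@1, Activity 2@1, Activity 3@1, Activity 4@1) gives peak 13: h1:13  h2:11  h3:4  h4:0  h5:0.
Shift Activity 3→4, Activity 4→3.
Schedule Activity 1@1, Activity 2@1, Activity 3@4, Activity 4@3: h1:7  h2:7  h3:6  h4:4  h5:4 — peak 7.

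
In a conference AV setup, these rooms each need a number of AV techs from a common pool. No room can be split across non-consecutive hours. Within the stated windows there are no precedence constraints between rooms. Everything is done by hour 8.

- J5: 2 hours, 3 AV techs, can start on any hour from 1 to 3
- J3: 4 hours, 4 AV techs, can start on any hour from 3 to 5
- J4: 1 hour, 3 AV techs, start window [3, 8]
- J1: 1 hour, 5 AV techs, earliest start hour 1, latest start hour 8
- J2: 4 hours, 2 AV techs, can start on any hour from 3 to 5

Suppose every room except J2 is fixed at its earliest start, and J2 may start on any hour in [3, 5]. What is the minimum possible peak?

8

J2@3: h1:8  h2:3  h3:9  h4:6  h5:6  h6:6  h7:0  h8:0 → peak 9
J2@4: h1:8  h2:3  h3:7  h4:6  h5:6  h6:6  h7:2  h8:0 → peak 8
J2@5: h1:8  h2:3  h3:7  h4:4  h5:6  h6:6  h7:2  h8:2 → peak 8
Best is J2@4, peak 8.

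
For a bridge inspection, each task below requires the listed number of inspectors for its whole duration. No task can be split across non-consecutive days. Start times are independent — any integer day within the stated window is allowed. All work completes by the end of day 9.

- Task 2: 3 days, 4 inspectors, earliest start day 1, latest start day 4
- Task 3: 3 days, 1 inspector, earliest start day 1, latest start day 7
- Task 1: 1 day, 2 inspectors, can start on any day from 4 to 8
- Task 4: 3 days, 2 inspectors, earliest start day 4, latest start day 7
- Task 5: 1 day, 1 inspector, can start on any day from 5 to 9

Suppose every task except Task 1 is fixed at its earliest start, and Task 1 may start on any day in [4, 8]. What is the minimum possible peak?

Task 1@4: d1:5  d2:5  d3:5  d4:4  d5:3  d6:2  d7:0  d8:0  d9:0 → peak 5
Task 1@5: d1:5  d2:5  d3:5  d4:2  d5:5  d6:2  d7:0  d8:0  d9:0 → peak 5
Task 1@6: d1:5  d2:5  d3:5  d4:2  d5:3  d6:4  d7:0  d8:0  d9:0 → peak 5
Task 1@7: d1:5  d2:5  d3:5  d4:2  d5:3  d6:2  d7:2  d8:0  d9:0 → peak 5
Task 1@8: d1:5  d2:5  d3:5  d4:2  d5:3  d6:2  d7:0  d8:2  d9:0 → peak 5
Best is Task 1@4, peak 5.

5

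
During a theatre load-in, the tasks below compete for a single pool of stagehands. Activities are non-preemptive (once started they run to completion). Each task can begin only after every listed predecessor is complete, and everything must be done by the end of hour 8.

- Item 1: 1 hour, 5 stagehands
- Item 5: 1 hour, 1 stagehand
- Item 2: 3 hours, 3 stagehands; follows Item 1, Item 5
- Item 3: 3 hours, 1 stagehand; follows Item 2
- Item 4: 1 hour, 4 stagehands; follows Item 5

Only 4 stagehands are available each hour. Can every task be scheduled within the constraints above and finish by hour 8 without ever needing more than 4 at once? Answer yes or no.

The minimum achievable peak is 5; 4 < 5, so no feasible schedule stays within the cap.

no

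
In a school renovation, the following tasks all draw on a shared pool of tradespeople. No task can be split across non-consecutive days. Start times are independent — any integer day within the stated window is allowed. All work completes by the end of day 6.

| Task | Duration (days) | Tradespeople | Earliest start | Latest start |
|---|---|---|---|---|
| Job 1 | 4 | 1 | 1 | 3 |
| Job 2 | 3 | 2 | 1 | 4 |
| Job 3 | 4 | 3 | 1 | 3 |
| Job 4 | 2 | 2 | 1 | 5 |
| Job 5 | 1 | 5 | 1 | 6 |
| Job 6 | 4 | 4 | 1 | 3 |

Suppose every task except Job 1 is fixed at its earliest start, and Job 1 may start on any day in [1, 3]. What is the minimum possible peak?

Job 1@1: d1:17  d2:12  d3:10  d4:8  d5:0  d6:0 → peak 17
Job 1@2: d1:16  d2:12  d3:10  d4:8  d5:1  d6:0 → peak 16
Job 1@3: d1:16  d2:11  d3:10  d4:8  d5:1  d6:1 → peak 16
Best is Job 1@2, peak 16.

16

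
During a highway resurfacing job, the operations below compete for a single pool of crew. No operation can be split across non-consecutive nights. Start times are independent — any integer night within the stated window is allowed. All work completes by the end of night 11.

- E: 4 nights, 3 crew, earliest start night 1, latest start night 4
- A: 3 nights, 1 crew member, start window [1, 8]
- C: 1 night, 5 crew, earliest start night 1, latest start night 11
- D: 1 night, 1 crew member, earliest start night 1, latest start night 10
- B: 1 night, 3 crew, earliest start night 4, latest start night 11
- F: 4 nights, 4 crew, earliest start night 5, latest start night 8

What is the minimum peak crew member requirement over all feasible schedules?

Early-start (E@1, A@1, C@1, D@1, B@4, F@5) gives peak 10: n1:10  n2:4  n3:4  n4:6  n5:4  n6:4  n7:4  n8:4  n9:0  n10:0  n11:0.
Shift C→5, B→6, F→7.
Schedule E@1, A@1, C@5, D@1, B@6, F@7: n1:5  n2:4  n3:4  n4:3  n5:5  n6:3  n7:4  n8:4  n9:4  n10:4  n11:0 — peak 5.

5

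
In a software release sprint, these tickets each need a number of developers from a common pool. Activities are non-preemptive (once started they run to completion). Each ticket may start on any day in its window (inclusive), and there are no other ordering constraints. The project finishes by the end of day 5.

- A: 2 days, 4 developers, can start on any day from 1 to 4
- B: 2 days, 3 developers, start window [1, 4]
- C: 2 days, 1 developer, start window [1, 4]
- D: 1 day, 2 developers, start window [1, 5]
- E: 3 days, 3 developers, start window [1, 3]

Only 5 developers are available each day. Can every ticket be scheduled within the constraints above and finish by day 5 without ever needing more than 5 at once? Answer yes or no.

Total developer-days = 27; over 5 days the average is 27/5 > 5, so some day must exceed 5.

no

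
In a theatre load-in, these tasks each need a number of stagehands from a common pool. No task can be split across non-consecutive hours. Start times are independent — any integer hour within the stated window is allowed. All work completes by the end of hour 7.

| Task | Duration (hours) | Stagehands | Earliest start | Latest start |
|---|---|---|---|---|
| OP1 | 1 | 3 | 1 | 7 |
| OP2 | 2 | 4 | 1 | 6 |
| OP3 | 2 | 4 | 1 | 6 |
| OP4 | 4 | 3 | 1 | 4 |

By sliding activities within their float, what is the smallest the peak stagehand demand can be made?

Early-start (OP1@1, OP2@1, OP3@1, OP4@1) gives peak 14: h1:14  h2:11  h3:3  h4:3  h5:0  h6:0  h7:0.
Shift OP3→3, OP4→2.
Schedule OP1@1, OP2@1, OP3@3, OP4@2: h1:7  h2:7  h3:7  h4:7  h5:3  h6:0  h7:0 — peak 7.

7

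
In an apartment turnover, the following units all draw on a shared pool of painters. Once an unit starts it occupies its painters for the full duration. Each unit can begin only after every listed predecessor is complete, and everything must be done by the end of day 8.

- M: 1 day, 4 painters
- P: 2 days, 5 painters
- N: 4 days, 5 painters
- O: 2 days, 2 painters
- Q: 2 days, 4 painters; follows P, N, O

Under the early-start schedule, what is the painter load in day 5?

4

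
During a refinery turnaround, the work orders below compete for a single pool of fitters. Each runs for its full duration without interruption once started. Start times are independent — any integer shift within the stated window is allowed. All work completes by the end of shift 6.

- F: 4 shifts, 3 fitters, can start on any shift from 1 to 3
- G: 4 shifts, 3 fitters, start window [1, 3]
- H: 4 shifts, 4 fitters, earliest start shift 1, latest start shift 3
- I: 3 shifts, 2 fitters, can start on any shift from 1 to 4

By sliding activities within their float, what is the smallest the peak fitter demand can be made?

Schedule F@1, G@1, H@1, I@1: s1:12  s2:12  s3:12  s4:10  s5:0  s6:0 — peak 12.

12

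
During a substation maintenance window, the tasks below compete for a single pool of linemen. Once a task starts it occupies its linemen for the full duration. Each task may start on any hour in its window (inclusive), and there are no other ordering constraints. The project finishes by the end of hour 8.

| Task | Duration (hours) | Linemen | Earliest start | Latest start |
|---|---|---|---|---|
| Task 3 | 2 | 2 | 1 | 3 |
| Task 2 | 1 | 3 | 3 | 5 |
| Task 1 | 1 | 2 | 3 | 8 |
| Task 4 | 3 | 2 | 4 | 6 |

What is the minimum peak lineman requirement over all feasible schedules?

Early-start (Task 3@1, Task 2@3, Task 1@3, Task 4@4) gives peak 5: h1:2  h2:2  h3:5  h4:2  h5:2  h6:2  h7:0  h8:0.
Shift Task 1→4, Task 4→5.
Schedule Task 3@1, Task 2@3, Task 1@4, Task 4@5: h1:2  h2:2  h3:3  h4:2  h5:2  h6:2  h7:2  h8:0 — peak 3.

3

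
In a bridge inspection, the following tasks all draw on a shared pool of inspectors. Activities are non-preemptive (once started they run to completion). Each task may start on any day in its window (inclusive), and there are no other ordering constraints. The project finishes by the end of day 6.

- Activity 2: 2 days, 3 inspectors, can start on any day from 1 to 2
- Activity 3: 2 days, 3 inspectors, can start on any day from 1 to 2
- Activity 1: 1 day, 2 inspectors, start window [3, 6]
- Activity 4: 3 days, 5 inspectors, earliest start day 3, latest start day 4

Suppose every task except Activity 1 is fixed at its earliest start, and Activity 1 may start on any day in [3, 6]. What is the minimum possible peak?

6

Activity 1@3: d1:6  d2:6  d3:7  d4:5  d5:5  d6:0 → peak 7
Activity 1@4: d1:6  d2:6  d3:5  d4:7  d5:5  d6:0 → peak 7
Activity 1@5: d1:6  d2:6  d3:5  d4:5  d5:7  d6:0 → peak 7
Activity 1@6: d1:6  d2:6  d3:5  d4:5  d5:5  d6:2 → peak 6
Best is Activity 1@6, peak 6.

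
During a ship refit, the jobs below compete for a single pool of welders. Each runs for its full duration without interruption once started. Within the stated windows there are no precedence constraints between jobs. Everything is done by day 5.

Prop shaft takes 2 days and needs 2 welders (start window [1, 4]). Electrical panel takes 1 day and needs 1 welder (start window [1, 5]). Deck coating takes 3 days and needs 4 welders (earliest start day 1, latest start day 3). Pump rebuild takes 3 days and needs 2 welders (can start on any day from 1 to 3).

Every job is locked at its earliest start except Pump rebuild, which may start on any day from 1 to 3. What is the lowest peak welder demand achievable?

7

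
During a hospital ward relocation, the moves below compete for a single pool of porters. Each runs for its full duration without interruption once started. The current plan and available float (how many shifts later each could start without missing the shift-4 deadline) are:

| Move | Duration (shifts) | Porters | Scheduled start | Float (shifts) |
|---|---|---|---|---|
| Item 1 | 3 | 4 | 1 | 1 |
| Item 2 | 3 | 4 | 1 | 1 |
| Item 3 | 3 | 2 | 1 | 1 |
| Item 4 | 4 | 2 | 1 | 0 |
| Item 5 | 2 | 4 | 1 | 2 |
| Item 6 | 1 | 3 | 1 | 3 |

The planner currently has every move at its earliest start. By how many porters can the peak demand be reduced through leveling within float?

3

Early-start peak: s1:19  s2:16  s3:12  s4:2 ⇒ 19.
Leveled (Item 1@1, Item 2@1, Item 3@1, Item 4@1, Item 5@1, Item 6@3): s1:16  s2:16  s3:15  s4:2 ⇒ 16.
Reduction 19 − 16 = 3.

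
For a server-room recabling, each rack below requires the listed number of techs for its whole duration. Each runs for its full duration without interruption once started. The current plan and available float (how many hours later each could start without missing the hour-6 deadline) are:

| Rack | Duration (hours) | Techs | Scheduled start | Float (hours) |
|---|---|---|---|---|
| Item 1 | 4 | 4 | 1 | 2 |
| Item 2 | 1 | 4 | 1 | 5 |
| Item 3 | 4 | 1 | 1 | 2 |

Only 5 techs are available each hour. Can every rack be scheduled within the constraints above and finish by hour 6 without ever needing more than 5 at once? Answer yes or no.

Schedule Item 1@1, Item 2@5, Item 3@1: h1:5  h2:5  h3:5  h4:5  h5:4  h6:0 — peak 5 ≤ 5.

yes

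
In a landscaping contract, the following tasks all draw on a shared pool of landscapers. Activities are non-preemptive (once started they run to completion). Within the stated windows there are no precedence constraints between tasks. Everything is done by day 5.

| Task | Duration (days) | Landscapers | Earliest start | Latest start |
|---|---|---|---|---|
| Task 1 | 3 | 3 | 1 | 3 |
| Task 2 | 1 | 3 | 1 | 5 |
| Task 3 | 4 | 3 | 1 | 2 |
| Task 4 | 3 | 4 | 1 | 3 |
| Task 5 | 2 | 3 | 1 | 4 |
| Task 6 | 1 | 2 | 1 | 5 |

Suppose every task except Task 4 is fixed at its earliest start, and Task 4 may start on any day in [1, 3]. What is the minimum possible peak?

Task 4@1: d1:18  d2:13  d3:10  d4:3  d5:0 → peak 18
Task 4@2: d1:14  d2:13  d3:10  d4:7  d5:0 → peak 14
Task 4@3: d1:14  d2:9  d3:10  d4:7  d5:4 → peak 14
Best is Task 4@2, peak 14.

14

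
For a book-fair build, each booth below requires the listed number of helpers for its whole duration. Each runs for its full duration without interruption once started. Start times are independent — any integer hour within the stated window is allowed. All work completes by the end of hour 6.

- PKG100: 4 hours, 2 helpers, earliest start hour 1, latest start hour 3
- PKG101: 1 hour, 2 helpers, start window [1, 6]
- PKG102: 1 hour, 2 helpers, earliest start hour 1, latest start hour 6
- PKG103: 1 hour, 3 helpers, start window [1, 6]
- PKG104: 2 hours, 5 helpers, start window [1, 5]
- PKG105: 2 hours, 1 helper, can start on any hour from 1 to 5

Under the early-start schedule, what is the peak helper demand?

Early-start schedule: PKG100@1, PKG101@1, PKG102@1, PKG103@1, PKG104@1, PKG105@1.
Load per hour: hour 1: 15, hour 2: 8, hour 3: 2, hour 4: 2, hour 5: 0, hour 6: 0.
Peak is 15.

15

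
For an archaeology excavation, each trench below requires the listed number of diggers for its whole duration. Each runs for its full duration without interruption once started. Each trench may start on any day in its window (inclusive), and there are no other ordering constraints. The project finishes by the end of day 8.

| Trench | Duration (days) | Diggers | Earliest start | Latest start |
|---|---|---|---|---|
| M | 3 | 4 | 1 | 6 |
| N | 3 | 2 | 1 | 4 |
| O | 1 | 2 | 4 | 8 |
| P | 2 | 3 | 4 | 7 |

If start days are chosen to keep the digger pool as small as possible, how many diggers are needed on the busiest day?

4

Early-start (M@1, N@1, O@4, P@4) gives peak 6: d1:6  d2:6  d3:6  d4:5  d5:3  d6:0  d7:0  d8:0.
Shift N→4, P→7.
Schedule M@1, N@4, O@4, P@7: d1:4  d2:4  d3:4  d4:4  d5:2  d6:2  d7:3  d8:3 — peak 4.
Total digger-days = 26 over 8 days ⇒ peak ≥ ⌈26/8⌉ = 4, so 4 is optimal.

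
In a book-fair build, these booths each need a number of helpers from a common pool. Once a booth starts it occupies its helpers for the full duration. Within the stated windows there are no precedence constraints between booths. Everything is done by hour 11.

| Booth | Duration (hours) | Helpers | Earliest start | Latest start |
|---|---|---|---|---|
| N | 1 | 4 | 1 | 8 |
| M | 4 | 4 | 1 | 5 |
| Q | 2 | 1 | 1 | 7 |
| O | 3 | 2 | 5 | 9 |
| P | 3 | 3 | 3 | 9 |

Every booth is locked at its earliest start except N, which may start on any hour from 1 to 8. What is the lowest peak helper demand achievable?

7

N@1: h1:9  h2:5  h3:7  h4:7  h5:5  h6:2  h7:2  h8:0  h9:0  h10:0  h11:0 → peak 9
N@2: h1:5  h2:9  h3:7  h4:7  h5:5  h6:2  h7:2  h8:0  h9:0  h10:0  h11:0 → peak 9
N@3: h1:5  h2:5  h3:11  h4:7  h5:5  h6:2  h7:2  h8:0  h9:0  h10:0  h11:0 → peak 11
N@4: h1:5  h2:5  h3:7  h4:11  h5:5  h6:2  h7:2  h8:0  h9:0  h10:0  h11:0 → peak 11
N@5: h1:5  h2:5  h3:7  h4:7  h5:9  h6:2  h7:2  h8:0  h9:0  h10:0  h11:0 → peak 9
N@6: h1:5  h2:5  h3:7  h4:7  h5:5  h6:6  h7:2  h8:0  h9:0  h10:0  h11:0 → peak 7
N@7: h1:5  h2:5  h3:7  h4:7  h5:5  h6:2  h7:6  h8:0  h9:0  h10:0  h11:0 → peak 7
N@8: h1:5  h2:5  h3:7  h4:7  h5:5  h6:2  h7:2  h8:4  h9:0  h10:0  h11:0 → peak 7
Best is N@6, peak 7.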